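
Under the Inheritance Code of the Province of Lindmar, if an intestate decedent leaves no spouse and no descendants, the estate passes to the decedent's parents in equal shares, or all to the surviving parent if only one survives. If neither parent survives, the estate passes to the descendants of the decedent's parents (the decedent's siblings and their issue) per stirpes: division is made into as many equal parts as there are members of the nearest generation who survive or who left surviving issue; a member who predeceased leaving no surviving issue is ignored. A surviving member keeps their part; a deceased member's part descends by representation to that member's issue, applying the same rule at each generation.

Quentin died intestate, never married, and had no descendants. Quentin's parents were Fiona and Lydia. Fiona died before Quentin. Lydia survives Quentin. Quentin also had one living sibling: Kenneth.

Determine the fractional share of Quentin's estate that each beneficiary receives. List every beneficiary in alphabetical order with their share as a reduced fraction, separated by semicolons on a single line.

Only one parent, Lydia, survives, so Lydia takes the entire estate. The siblings take nothing because a surviving parent has priority.

Lydia 1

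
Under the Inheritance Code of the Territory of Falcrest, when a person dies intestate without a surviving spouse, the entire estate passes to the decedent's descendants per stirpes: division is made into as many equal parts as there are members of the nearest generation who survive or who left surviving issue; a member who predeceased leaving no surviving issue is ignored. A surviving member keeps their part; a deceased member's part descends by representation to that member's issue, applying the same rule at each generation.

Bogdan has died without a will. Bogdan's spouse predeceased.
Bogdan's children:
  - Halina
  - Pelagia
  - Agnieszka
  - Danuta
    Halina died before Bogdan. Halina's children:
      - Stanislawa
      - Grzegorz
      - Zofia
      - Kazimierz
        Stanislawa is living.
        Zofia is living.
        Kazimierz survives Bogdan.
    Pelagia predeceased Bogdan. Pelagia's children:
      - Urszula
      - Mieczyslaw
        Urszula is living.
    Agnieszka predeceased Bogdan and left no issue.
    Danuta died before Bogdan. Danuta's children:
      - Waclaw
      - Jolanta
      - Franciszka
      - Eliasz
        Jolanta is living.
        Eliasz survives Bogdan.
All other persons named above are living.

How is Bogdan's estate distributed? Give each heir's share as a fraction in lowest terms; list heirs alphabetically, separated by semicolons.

There is no surviving spouse, so the entire estate passes to Bogdan's descendants per stirpes.
Agnieszka left no surviving issue, so that branch lapses and is disregarded.
The estate is divided into 3 equal shares of 1/3 among Halina, Pelagia, Danuta.
Halina predeceased; the 1/3 allotted to Halina's branch passes to Halina's issue by representation.
The 1/3 is divided into 4 equal shares of 1/12 among Stanislawa, Grzegorz, Zofia, Kazimierz.
Stanislawa is living and takes 1/12.
Grzegorz is living and takes 1/12.
Zofia is living and takes 1/12.
Kazimierz is living and takes 1/12.
Pelagia predeceased; the 1/3 allotted to Pelagia's branch passes to Pelagia's issue by representation.
The 1/3 is divided into 2 equal shares of 1/6 among Urszula, Mieczyslaw.
Urszula is living and takes 1/6.
Mieczyslaw is living and takes 1/6.
Danuta predeceased; the 1/3 allotted to Danuta's branch passes to Danuta's issue by representation.
The 1/3 is divided into 4 equal shares of 1/12 among Waclaw, Jolanta, Franciszka, Eliasz.
Waclaw is living and takes 1/12.
Jolanta is living and takes 1/12.
Franciszka is living and takes 1/12.
Eliasz is living and takes 1/12.

Eliasz 1/12; Franciszka 1/12; Grzegorz 1/12; Jolanta 1/12; Kazimierz 1/12; Mieczyslaw 1/6; Stanislawa 1/12; Urszula 1/6; Waclaw 1/12; Zofia 1/12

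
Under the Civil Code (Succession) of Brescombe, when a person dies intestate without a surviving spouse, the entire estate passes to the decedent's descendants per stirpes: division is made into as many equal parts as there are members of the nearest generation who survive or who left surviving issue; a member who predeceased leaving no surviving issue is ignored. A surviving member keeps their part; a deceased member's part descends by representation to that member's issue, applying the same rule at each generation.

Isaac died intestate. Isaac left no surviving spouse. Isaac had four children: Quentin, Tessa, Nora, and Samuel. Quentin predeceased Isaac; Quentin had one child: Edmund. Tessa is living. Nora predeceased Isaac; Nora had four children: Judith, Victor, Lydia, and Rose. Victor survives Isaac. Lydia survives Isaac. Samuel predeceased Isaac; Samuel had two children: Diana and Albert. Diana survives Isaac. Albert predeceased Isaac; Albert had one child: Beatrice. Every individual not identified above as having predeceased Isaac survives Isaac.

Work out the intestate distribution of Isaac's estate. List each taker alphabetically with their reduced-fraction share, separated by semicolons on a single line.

There is no surviving spouse, so the entire estate passes to Isaac's descendants per stirpes.
The estate is divided into 4 equal shares of 1/4 among Quentin, Tessa, Nora, Samuel.
Quentin predeceased; the 1/4 allotted to Quentin's branch passes to Quentin's issue by representation.
Edmund is the sole taker at this level and receives the full 1/4.
Tessa is living and takes 1/4.
Nora predeceased; the 1/4 allotted to Nora's branch passes to Nora's issue by representation.
The 1/4 is divided into 4 equal shares of 1/16 among Judith, Victor, Lydia, Rose.
Judith is living and takes 1/16.
Victor is living and takes 1/16.
Lydia is living and takes 1/16.
Rose is living and takes 1/16.
Samuel predeceased; the 1/4 allotted to Samuel's branch passes to Samuel's issue by representation.
The 1/4 is divided into 2 equal shares of 1/8 among Diana, Albert.
Diana is living and takes 1/8.
Albert predeceased; the 1/8 allotted to Albert's branch passes to Albert's issue by representation.
Beatrice is the sole taker at this level and receives the full 1/8.

Beatrice 1/8; Diana 1/8; Edmund 1/4; Judith 1/16; Lydia 1/16; Rose 1/16; Tessa 1/4; Victor 1/16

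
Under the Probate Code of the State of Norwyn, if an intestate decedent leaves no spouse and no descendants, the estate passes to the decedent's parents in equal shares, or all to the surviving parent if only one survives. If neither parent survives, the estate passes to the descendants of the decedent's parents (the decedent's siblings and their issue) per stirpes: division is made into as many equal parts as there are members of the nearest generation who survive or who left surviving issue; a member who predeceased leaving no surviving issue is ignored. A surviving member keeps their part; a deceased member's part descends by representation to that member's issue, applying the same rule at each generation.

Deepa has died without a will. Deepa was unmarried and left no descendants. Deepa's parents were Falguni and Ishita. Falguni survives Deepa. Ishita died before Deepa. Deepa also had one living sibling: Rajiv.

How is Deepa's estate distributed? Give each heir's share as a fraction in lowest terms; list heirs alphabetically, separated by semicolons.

Falguni 1

Only one parent, Falguni, survives, so Falguni takes the entire estate. The siblings take nothing because a surviving parent has priority.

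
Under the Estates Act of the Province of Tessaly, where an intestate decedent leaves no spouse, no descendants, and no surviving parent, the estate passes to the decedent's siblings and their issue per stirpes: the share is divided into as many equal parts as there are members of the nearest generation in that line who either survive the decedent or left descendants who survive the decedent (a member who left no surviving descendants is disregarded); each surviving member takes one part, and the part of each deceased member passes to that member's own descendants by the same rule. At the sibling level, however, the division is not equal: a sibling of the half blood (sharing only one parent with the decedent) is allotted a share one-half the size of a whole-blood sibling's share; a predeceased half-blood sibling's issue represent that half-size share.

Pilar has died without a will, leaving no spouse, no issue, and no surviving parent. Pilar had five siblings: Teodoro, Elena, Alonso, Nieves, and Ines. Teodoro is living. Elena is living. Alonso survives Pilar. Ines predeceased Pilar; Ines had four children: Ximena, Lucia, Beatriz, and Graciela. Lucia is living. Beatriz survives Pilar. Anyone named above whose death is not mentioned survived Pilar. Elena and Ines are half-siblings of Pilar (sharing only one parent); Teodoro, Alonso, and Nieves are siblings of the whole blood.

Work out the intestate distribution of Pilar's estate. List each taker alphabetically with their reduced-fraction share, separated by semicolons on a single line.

Alonso 1/4; Beatriz 1/32; Elena 1/8; Graciela 1/32; Lucia 1/32; Nieves 1/4; Teodoro 1/4; Ximena 1/32

No spouse, descendants, or parent survives, so the estate passes to Pilar's siblings per stirpes.
Half-blood siblings count for one-half the weight of whole-blood siblings at the initial division.
Dividing 1 in proportion to weights (total weight 4): Teodoro (weight 1) → 1/4; Elena (weight 1/2) → 1/8; Alonso (weight 1) → 1/4; Nieves (weight 1) → 1/4; Ines (weight 1/2) → 1/8.
Teodoro is living and takes 1/4.
Elena is living and takes 1/8.
Alonso is living and takes 1/4.
Nieves is living and takes 1/4.
Ines predeceased; the 1/8 allotted to Ines's branch passes to Ines's issue by representation.
The 1/8 is divided into 4 equal shares of 1/32 among Ximena, Lucia, Beatriz, Graciela.
Ximena is living and takes 1/32.
Lucia is living and takes 1/32.
Beatriz is living and takes 1/32.
Graciela is living and takes 1/32.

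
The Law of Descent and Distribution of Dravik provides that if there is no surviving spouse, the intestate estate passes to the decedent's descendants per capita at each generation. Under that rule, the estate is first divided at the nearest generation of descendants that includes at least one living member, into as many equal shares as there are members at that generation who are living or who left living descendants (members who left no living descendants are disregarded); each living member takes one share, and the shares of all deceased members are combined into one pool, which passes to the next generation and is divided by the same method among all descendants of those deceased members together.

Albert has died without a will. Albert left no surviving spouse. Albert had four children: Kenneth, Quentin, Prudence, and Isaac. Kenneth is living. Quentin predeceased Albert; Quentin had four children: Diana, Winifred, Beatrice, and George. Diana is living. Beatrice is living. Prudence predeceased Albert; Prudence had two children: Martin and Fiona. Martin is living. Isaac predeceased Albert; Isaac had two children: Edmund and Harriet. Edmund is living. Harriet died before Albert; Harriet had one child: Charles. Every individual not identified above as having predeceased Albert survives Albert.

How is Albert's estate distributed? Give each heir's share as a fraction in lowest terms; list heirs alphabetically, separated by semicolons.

Beatrice 3/32; Charles 3/32; Diana 3/32; Edmund 3/32; Fiona 3/32; George 3/32; Kenneth 1/4; Martin 3/32; Winifred 3/32

There is no surviving spouse, so the entire estate passes to Albert's descendants per capita at each generation.
At generation 1 (Kenneth, Quentin, Prudence, Isaac) there are 4 shares of (1)/4 = 1/4 each.
Living: Kenneth — each takes 1/4.
Deceased: Quentin, Prudence, and Isaac. Their combined 3/4 is pooled and carried to generation 2.
At generation 2 (Diana, Winifred, Beatrice, George, Martin, Fiona, Edmund, Harriet) there are 8 shares of (3/4)/8 = 3/32 each.
Living: Diana, Winifred, Beatrice, George, Martin, Fiona, and Edmund — each takes 3/32.
Deceased: Harriet. That 3/32 share is carried to generation 3.
At generation 3 (Charles) there are 1 shares of (3/32)/1 = 3/32 each.
Living: Charles — each takes 3/32.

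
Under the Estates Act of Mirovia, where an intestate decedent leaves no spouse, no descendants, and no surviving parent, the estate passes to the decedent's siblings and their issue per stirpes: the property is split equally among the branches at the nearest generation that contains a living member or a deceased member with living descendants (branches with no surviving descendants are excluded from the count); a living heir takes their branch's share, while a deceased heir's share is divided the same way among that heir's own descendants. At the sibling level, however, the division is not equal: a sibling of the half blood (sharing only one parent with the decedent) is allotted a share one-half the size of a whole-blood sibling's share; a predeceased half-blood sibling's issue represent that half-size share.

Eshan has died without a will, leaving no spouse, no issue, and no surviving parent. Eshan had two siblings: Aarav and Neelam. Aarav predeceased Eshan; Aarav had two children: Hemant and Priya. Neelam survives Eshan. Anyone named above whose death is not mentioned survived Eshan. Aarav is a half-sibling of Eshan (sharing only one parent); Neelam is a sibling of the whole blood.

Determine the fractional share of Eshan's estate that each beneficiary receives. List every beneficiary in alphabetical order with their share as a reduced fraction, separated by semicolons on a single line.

No spouse, descendants, or parent survives, so the estate passes to Eshan's siblings per stirpes.
Half-blood siblings count for one-half the weight of whole-blood siblings at the initial division.
Dividing 1 in proportion to weights (total weight 3/2): Aarav (weight 1/2) → 1/3; Neelam (weight 1) → 2/3.
Aarav predeceased; the 1/3 allotted to Aarav's branch passes to Aarav's issue by representation.
The 1/3 is divided into 2 equal shares of 1/6 among Hemant, Priya.
Hemant is living and takes 1/6.
Priya is living and takes 1/6.
Neelam is living and takes 2/3.

Hemant 1/6; Neelam 2/3; Priya 1/6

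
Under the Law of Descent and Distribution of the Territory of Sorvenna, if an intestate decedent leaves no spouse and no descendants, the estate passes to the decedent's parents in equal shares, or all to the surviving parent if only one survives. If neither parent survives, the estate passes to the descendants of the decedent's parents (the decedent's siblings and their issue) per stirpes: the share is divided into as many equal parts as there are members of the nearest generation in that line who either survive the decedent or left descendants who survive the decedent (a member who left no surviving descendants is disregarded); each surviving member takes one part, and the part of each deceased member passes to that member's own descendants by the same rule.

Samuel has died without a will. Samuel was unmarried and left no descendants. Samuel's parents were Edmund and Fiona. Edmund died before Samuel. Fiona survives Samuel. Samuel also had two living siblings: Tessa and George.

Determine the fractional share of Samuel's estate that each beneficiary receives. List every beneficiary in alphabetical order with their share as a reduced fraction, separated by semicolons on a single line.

Fiona 1

Only one parent, Fiona, survives, so Fiona takes the entire estate. The siblings take nothing because a surviving parent has priority.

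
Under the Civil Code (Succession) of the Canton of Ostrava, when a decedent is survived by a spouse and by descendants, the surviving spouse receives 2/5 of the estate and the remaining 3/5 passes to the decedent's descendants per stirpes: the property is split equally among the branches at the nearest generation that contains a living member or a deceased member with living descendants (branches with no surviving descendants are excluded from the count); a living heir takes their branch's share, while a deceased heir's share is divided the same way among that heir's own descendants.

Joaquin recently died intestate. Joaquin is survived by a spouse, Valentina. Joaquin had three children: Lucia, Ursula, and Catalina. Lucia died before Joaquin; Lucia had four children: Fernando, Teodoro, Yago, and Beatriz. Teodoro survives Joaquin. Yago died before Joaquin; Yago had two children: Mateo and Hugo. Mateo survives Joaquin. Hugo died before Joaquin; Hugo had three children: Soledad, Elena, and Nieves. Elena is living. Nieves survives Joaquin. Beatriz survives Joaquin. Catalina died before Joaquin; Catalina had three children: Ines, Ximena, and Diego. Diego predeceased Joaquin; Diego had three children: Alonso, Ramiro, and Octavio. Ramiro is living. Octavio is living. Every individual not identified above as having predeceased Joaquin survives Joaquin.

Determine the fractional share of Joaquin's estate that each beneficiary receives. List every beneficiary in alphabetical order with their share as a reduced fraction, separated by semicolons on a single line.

Alonso 1/45; Beatriz 1/20; Elena 1/120; Fernando 1/20; Ines 1/15; Mateo 1/40; Nieves 1/120; Octavio 1/45; Ramiro 1/45; Soledad 1/120; Teodoro 1/20; Ursula 1/5; Valentina 2/5; Ximena 1/15

Valentina, as surviving spouse, takes 2/5.
The remaining 3/5 passes to Joaquin's descendants per stirpes.
The 3/5 is divided into 3 equal shares of 1/5 among Lucia, Ursula, Catalina.
Lucia predeceased; the 1/5 allotted to Lucia's branch passes to Lucia's issue by representation.
The 1/5 is divided into 4 equal shares of 1/20 among Fernando, Teodoro, Yago, Beatriz.
Fernando is living and takes 1/20.
Teodoro is living and takes 1/20.
Yago predeceased; the 1/20 allotted to Yago's branch passes to Yago's issue by representation.
The 1/20 is divided into 2 equal shares of 1/40 among Mateo, Hugo.
Mateo is living and takes 1/40.
Hugo predeceased; the 1/40 allotted to Hugo's branch passes to Hugo's issue by representation.
The 1/40 is divided into 3 equal shares of 1/120 among Soledad, Elena, Nieves.
Soledad is living and takes 1/120.
Elena is living and takes 1/120.
Nieves is living and takes 1/120.
Beatriz is living and takes 1/20.
Ursula is living and takes 1/5.
Catalina predeceased; the 1/5 allotted to Catalina's branch passes to Catalina's issue by representation.
The 1/5 is divided into 3 equal shares of 1/15 among Ines, Ximena, Diego.
Ines is living and takes 1/15.
Ximena is living and takes 1/15.
Diego predeceased; the 1/15 allotted to Diego's branch passes to Diego's issue by representation.
The 1/15 is divided into 3 equal shares of 1/45 among Alonso, Ramiro, Octavio.
Alonso is living and takes 1/45.
Ramiro is living and takes 1/45.
Octavio is living and takes 1/45.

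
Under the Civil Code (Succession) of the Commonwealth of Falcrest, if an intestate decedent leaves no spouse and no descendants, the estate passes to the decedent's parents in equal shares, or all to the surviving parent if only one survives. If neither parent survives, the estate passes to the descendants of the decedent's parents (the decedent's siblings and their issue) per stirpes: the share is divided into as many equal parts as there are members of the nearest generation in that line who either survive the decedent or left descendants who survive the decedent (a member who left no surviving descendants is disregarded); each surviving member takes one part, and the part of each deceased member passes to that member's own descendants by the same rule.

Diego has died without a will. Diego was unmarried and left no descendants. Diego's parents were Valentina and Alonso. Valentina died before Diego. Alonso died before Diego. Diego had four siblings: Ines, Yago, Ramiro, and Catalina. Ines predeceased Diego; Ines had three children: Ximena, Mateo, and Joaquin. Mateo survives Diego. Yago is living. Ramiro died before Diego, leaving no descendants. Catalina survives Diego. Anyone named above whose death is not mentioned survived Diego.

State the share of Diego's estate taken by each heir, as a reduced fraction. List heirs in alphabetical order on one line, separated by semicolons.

Neither parent survives and there are no descendants, so the estate passes to Diego's siblings and their issue per stirpes.
Ramiro left no surviving issue, so that branch lapses and is disregarded.
The estate is divided into 3 equal shares of 1/3 among Ines, Yago, Catalina.
Ines predeceased; the 1/3 allotted to Ines's branch passes to Ines's issue by representation.
The 1/3 is divided into 3 equal shares of 1/9 among Ximena, Mateo, Joaquin.
Ximena is living and takes 1/9.
Mateo is living and takes 1/9.
Joaquin is living and takes 1/9.
Yago is living and takes 1/3.
Catalina is living and takes 1/3.

Catalina 1/3; Joaquin 1/9; Mateo 1/9; Ximena 1/9; Yago 1/3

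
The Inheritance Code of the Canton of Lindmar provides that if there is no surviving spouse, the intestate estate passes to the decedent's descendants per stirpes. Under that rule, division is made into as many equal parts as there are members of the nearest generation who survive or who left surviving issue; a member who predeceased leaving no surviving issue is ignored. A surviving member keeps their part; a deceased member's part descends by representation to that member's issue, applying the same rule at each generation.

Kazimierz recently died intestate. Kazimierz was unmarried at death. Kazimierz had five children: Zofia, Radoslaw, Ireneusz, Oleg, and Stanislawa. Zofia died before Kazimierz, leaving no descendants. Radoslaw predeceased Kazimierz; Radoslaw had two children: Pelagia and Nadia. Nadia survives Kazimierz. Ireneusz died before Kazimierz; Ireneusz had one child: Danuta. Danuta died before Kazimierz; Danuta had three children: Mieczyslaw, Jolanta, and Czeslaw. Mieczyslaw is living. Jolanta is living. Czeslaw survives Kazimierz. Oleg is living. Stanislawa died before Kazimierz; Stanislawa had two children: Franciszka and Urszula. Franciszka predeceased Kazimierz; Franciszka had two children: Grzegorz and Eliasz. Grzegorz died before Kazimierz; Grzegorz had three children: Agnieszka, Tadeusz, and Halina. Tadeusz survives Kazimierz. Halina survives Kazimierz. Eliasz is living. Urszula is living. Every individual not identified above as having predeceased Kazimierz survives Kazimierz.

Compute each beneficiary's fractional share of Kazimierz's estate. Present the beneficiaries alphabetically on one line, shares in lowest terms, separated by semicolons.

There is no surviving spouse, so the entire estate passes to Kazimierz's descendants per stirpes.
Zofia left no surviving issue, so that branch lapses and is disregarded.
The estate is divided into 4 equal shares of 1/4 among Radoslaw, Ireneusz, Oleg, Stanislawa.
Radoslaw predeceased; the 1/4 allotted to Radoslaw's branch passes to Radoslaw's issue by representation.
The 1/4 is divided into 2 equal shares of 1/8 among Pelagia, Nadia.
Pelagia is living and takes 1/8.
Nadia is living and takes 1/8.
Ireneusz predeceased; the 1/4 allotted to Ireneusz's branch passes to Ireneusz's issue by representation.
Danuta's line is the sole branch at this level, so the full 1/4 passes to Danuta's issue by representation.
The 1/4 is divided into 3 equal shares of 1/12 among Mieczyslaw, Jolanta, Czeslaw.
Mieczyslaw is living and takes 1/12.
Jolanta is living and takes 1/12.
Czeslaw is living and takes 1/12.
Oleg is living and takes 1/4.
Stanislawa predeceased; the 1/4 allotted to Stanislawa's branch passes to Stanislawa's issue by representation.
The 1/4 is divided into 2 equal shares of 1/8 among Franciszka, Urszula.
Franciszka predeceased; the 1/8 allotted to Franciszka's branch passes to Franciszka's issue by representation.
The 1/8 is divided into 2 equal shares of 1/16 among Grzegorz, Eliasz.
Grzegorz predeceased; the 1/16 allotted to Grzegorz's branch passes to Grzegorz's issue by representation.
The 1/16 is divided into 3 equal shares of 1/48 among Agnieszka, Tadeusz, Halina.
Agnieszka is living and takes 1/48.
Tadeusz is living and takes 1/48.
Halina is living and takes 1/48.
Eliasz is living and takes 1/16.
Urszula is living and takes 1/8.

Agnieszka 1/48; Czeslaw 1/12; Eliasz 1/16; Halina 1/48; Jolanta 1/12; Mieczyslaw 1/12; Nadia 1/8; Oleg 1/4; Pelagia 1/8; Tadeusz 1/48; Urszula 1/8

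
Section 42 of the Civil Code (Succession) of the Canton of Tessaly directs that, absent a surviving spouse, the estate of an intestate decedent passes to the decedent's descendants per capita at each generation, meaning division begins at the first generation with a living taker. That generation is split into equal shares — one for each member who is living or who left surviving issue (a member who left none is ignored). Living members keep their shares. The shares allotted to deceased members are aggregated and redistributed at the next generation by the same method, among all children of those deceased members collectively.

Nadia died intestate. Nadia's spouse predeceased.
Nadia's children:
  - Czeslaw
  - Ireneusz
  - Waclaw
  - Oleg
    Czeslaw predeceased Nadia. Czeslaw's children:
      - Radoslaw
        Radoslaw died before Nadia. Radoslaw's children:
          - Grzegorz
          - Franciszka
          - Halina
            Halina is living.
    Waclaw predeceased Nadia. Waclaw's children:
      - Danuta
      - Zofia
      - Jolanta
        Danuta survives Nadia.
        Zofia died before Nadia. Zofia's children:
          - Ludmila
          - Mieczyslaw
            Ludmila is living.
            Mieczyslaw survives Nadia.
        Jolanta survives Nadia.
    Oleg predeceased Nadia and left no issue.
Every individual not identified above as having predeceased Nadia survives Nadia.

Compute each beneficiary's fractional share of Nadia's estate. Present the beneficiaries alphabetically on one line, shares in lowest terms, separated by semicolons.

Danuta 1/6; Franciszka 1/15; Grzegorz 1/15; Halina 1/15; Ireneusz 1/3; Jolanta 1/6; Ludmila 1/15; Mieczyslaw 1/15

There is no surviving spouse, so the entire estate passes to Nadia's descendants per capita at each generation.
At generation 1 (Czeslaw, Ireneusz, Waclaw) there are 3 shares of (1)/3 = 1/3 each.
Living: Ireneusz — each takes 1/3.
Deceased: Czeslaw and Waclaw. Their combined 2/3 is pooled and carried to generation 2.
At generation 2 (Radoslaw, Danuta, Zofia, Jolanta) there are 4 shares of (2/3)/4 = 1/6 each.
Living: Danuta and Jolanta — each takes 1/6.
Deceased: Radoslaw and Zofia. Their combined 1/3 is pooled and carried to generation 3.
At generation 3 (Grzegorz, Franciszka, Halina, Ludmila, Mieczyslaw) there are 5 shares of (1/3)/5 = 1/15 each.
Living: Grzegorz, Franciszka, Halina, Ludmila, and Mieczyslaw — each takes 1/15.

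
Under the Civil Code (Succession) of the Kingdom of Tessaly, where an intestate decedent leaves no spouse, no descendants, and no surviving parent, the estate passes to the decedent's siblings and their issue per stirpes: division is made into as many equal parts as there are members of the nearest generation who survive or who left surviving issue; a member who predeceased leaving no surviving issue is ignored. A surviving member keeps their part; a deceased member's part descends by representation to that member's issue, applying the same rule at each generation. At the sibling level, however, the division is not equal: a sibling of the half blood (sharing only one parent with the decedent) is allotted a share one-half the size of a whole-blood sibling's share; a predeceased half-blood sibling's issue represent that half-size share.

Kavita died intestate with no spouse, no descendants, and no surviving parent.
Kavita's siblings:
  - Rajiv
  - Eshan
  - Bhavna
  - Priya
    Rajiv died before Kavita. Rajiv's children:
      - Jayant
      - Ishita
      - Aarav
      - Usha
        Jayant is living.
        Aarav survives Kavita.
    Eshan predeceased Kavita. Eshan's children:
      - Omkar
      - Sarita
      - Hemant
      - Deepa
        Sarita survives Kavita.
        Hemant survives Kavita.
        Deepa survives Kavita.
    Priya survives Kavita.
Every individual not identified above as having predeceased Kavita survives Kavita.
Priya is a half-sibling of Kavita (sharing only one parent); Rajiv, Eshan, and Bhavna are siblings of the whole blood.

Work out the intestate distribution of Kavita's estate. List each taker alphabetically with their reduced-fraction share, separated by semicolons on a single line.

No spouse, descendants, or parent survives, so the estate passes to Kavita's siblings per stirpes.
Half-blood siblings count for one-half the weight of whole-blood siblings at the initial division.
Dividing 1 in proportion to weights (total weight 7/2): Rajiv (weight 1) → 2/7; Eshan (weight 1) → 2/7; Bhavna (weight 1) → 2/7; Priya (weight 1/2) → 1/7.
Rajiv predeceased; the 2/7 allotted to Rajiv's branch passes to Rajiv's issue by representation.
The 2/7 is divided into 4 equal shares of 1/14 among Jayant, Ishita, Aarav, Usha.
Jayant is living and takes 1/14.
Ishita is living and takes 1/14.
Aarav is living and takes 1/14.
Usha is living and takes 1/14.
Eshan predeceased; the 2/7 allotted to Eshan's branch passes to Eshan's issue by representation.
The 2/7 is divided into 4 equal shares of 1/14 among Omkar, Sarita, Hemant, Deepa.
Omkar is living and takes 1/14.
Sarita is living and takes 1/14.
Hemant is living and takes 1/14.
Deepa is living and takes 1/14.
Bhavna is living and takes 2/7.
Priya is living and takes 1/7.

Aarav 1/14; Bhavna 2/7; Deepa 1/14; Hemant 1/14; Ishita 1/14; Jayant 1/14; Omkar 1/14; Priya 1/7; Sarita 1/14; Usha 1/14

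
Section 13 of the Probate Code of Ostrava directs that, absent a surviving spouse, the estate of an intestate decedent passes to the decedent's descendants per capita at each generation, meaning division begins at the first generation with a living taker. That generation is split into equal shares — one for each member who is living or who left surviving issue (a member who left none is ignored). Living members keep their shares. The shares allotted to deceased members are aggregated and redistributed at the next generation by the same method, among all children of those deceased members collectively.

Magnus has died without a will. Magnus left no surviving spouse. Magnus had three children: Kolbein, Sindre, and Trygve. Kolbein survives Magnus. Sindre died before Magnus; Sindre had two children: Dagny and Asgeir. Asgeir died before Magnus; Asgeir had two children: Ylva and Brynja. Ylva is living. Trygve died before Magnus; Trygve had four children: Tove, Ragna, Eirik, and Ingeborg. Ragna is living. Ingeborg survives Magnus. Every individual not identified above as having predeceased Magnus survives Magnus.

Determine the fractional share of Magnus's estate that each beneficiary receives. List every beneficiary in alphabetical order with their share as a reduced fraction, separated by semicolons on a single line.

There is no surviving spouse, so the entire estate passes to Magnus's descendants per capita at each generation.
At generation 1 (Kolbein, Sindre, Trygve) there are 3 shares of (1)/3 = 1/3 each.
Living: Kolbein — each takes 1/3.
Deceased: Sindre and Trygve. Their combined 2/3 is pooled and carried to generation 2.
At generation 2 (Dagny, Asgeir, Tove, Ragna, Eirik, Ingeborg) there are 6 shares of (2/3)/6 = 1/9 each.
Living: Dagny, Tove, Ragna, Eirik, and Ingeborg — each takes 1/9.
Deceased: Asgeir. That 1/9 share is carried to generation 3.
At generation 3 (Ylva, Brynja) there are 2 shares of (1/9)/2 = 1/18 each.
Living: Ylva and Brynja — each takes 1/18.

Brynja 1/18; Dagny 1/9; Eirik 1/9; Ingeborg 1/9; Kolbein 1/3; Ragna 1/9; Tove 1/9; Ylva 1/18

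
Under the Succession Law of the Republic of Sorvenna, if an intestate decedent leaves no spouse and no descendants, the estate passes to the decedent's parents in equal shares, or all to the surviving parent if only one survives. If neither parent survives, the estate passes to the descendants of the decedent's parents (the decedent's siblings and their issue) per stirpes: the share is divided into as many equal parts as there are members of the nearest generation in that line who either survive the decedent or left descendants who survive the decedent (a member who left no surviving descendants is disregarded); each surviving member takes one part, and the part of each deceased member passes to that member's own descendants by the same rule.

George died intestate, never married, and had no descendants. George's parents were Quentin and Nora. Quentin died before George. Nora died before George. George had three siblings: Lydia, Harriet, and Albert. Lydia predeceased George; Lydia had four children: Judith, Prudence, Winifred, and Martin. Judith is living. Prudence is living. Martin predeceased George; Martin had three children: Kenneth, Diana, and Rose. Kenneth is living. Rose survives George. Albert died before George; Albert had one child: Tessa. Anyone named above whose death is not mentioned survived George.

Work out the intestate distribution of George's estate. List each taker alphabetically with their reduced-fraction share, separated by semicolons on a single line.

Diana 1/36; Harriet 1/3; Judith 1/12; Kenneth 1/36; Prudence 1/12; Rose 1/36; Tessa 1/3; Winifred 1/12

Neither parent survives and there are no descendants, so the estate passes to George's siblings and their issue per stirpes.
The estate is divided into 3 equal shares of 1/3 among Lydia, Harriet, Albert.
Lydia predeceased; the 1/3 allotted to Lydia's branch passes to Lydia's issue by representation.
The 1/3 is divided into 4 equal shares of 1/12 among Judith, Prudence, Winifred, Martin.
Judith is living and takes 1/12.
Prudence is living and takes 1/12.
Winifred is living and takes 1/12.
Martin predeceased; the 1/12 allotted to Martin's branch passes to Martin's issue by representation.
The 1/12 is divided into 3 equal shares of 1/36 among Kenneth, Diana, Rose.
Kenneth is living and takes 1/36.
Diana is living and takes 1/36.
Rose is living and takes 1/36.
Harriet is living and takes 1/3.
Albert predeceased; the 1/3 allotted to Albert's branch passes to Albert's issue by representation.
Tessa is the sole taker at this level and receives the full 1/3.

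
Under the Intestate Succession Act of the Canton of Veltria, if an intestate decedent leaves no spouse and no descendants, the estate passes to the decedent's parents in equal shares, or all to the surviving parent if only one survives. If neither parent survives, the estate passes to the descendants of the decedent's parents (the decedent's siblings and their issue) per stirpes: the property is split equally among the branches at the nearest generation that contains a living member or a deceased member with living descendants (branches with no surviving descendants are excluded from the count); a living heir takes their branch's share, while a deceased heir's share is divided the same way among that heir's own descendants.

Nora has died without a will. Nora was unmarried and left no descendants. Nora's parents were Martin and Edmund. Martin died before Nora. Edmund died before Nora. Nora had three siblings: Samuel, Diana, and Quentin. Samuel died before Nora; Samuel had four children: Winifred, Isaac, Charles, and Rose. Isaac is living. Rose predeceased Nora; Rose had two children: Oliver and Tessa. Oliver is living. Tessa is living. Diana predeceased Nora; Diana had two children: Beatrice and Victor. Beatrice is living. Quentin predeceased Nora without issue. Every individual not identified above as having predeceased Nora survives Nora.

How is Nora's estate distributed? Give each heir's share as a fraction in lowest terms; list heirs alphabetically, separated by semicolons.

Neither parent survives and there are no descendants, so the estate passes to Nora's siblings and their issue per stirpes.
Quentin left no surviving issue, so that branch lapses and is disregarded.
The estate is divided into 2 equal shares of 1/2 among Samuel, Diana.
Samuel predeceased; the 1/2 allotted to Samuel's branch passes to Samuel's issue by representation.
The 1/2 is divided into 4 equal shares of 1/8 among Winifred, Isaac, Charles, Rose.
Winifred is living and takes 1/8.
Isaac is living and takes 1/8.
Charles is living and takes 1/8.
Rose predeceased; the 1/8 allotted to Rose's branch passes to Rose's issue by representation.
The 1/8 is divided into 2 equal shares of 1/16 among Oliver, Tessa.
Oliver is living and takes 1/16.
Tessa is living and takes 1/16.
Diana predeceased; the 1/2 allotted to Diana's branch passes to Diana's issue by representation.
The 1/2 is divided into 2 equal shares of 1/4 among Beatrice, Victor.
Beatrice is living and takes 1/4.
Victor is living and takes 1/4.

Beatrice 1/4; Charles 1/8; Isaac 1/8; Oliver 1/16; Tessa 1/16; Victor 1/4; Winifred 1/8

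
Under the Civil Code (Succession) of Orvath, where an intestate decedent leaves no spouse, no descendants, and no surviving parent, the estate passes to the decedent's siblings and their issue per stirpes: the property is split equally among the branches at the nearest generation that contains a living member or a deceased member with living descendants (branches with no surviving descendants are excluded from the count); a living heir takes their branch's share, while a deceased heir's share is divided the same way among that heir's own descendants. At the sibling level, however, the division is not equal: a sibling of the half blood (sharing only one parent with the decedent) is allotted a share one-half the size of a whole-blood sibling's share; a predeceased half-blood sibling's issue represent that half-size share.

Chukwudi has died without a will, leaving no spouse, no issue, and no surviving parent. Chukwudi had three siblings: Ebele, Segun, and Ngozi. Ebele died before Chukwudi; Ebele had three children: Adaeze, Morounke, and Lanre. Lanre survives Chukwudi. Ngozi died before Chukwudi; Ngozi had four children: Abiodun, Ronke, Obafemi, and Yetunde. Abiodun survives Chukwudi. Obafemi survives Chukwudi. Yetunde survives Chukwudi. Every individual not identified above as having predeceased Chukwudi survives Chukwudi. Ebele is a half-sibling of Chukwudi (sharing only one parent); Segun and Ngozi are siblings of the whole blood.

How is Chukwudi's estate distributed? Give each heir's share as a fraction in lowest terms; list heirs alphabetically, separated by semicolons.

No spouse, descendants, or parent survives, so the estate passes to Chukwudi's siblings per stirpes.
Half-blood siblings count for one-half the weight of whole-blood siblings at the initial division.
Dividing 1 in proportion to weights (total weight 5/2): Ebele (weight 1/2) → 1/5; Segun (weight 1) → 2/5; Ngozi (weight 1) → 2/5.
Ebele predeceased; the 1/5 allotted to Ebele's branch passes to Ebele's issue by representation.
The 1/5 is divided into 3 equal shares of 1/15 among Adaeze, Morounke, Lanre.
Adaeze is living and takes 1/15.
Morounke is living and takes 1/15.
Lanre is living and takes 1/15.
Segun is living and takes 2/5.
Ngozi predeceased; the 2/5 allotted to Ngozi's branch passes to Ngozi's issue by representation.
The 2/5 is divided into 4 equal shares of 1/10 among Abiodun, Ronke, Obafemi, Yetunde.
Abiodun is living and takes 1/10.
Ronke is living and takes 1/10.
Obafemi is living and takes 1/10.
Yetunde is living and takes 1/10.

Abiodun 1/10; Adaeze 1/15; Lanre 1/15; Morounke 1/15; Obafemi 1/10; Ronke 1/10; Segun 2/5; Yetunde 1/10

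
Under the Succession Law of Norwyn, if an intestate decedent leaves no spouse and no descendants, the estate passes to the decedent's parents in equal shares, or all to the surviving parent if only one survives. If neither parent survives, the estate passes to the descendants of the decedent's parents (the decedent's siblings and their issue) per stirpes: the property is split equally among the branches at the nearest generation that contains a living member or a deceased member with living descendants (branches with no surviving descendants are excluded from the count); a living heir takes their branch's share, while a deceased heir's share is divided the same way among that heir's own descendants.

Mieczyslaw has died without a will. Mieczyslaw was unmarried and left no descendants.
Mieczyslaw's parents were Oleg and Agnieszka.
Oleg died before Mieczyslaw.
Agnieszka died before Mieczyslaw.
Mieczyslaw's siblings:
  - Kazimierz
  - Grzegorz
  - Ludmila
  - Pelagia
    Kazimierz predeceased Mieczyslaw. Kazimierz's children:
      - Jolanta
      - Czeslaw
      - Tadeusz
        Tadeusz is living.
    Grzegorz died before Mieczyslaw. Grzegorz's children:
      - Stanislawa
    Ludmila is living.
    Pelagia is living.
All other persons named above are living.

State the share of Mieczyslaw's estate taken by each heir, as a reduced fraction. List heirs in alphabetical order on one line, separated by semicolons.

Neither parent survives and there are no descendants, so the estate passes to Mieczyslaw's siblings and their issue per stirpes.
The estate is divided into 4 equal shares of 1/4 among Kazimierz, Grzegorz, Ludmila, Pelagia.
Kazimierz predeceased; the 1/4 allotted to Kazimierz's branch passes to Kazimierz's issue by representation.
The 1/4 is divided into 3 equal shares of 1/12 among Jolanta, Czeslaw, Tadeusz.
Jolanta is living and takes 1/12.
Czeslaw is living and takes 1/12.
Tadeusz is living and takes 1/12.
Grzegorz predeceased; the 1/4 allotted to Grzegorz's branch passes to Grzegorz's issue by representation.
Stanislawa is the sole taker at this level and receives the full 1/4.
Ludmila is living and takes 1/4.
Pelagia is living and takes 1/4.

Czeslaw 1/12; Jolanta 1/12; Ludmila 1/4; Pelagia 1/4; Stanislawa 1/4; Tadeusz 1/12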